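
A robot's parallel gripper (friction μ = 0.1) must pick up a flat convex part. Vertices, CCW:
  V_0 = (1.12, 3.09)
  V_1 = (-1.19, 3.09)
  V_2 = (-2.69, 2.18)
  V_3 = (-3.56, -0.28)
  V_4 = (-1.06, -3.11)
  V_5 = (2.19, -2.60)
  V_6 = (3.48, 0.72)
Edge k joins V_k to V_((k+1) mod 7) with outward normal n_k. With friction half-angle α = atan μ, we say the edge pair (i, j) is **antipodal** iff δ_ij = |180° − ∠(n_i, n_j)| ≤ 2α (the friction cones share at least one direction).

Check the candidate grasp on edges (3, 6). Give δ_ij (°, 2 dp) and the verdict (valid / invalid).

δ = 3.42°, valid

α = atan 0.1 = 5.71°;  2α = 11.42°
edge 3: e_3 = (+2.50, -2.83);  n_3 = (-0.7495, -0.6621)
edge 6: e_6 = (-2.36, +2.37);  n_6 = (+0.7086, +0.7056)
∠(n_3, n_6) = 176.58°
δ = |180° − 176.58°| = 3.42°
3.42° ≤ 2α = 11.42°  →  valid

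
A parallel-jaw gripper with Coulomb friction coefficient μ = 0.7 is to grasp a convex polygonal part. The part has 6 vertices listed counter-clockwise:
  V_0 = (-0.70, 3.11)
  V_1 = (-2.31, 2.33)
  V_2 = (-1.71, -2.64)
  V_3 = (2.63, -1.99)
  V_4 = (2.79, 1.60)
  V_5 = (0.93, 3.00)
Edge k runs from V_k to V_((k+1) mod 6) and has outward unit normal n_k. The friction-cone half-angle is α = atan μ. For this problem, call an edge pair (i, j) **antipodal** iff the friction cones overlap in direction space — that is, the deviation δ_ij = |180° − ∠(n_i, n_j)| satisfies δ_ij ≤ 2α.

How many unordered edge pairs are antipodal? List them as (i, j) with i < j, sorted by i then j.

count = 6; pairs: (0,2), (0,3), (1,3), (1,4), (2,4), (2,5)

α = atan 0.7 = 34.99°;  2α = 69.98°
n_0 = (-0.4360, +0.8999)
n_1 = (-0.9928, -0.1199)
n_2 = (+0.1481, -0.9890)
n_3 = (+0.9990, -0.0445)
n_4 = (+0.6014, +0.7990)
n_5 = (+0.0673, +0.9977)
  (0,1): δ = 108.97°  ·
  (0,2): δ = 17.33°  ✓
  (0,3): δ = 61.60°  ✓
  (0,4): δ = 117.18°  ·
  (0,5): δ = 150.29°  ·
  (1,2): δ = 88.37°  ·
  (1,3): δ = 9.44°  ✓
  (1,4): δ = 46.15°  ✓
  (1,5): δ = 79.26°  ·
  (2,3): δ = 101.07°  ·
  (2,4): δ = 45.49°  ✓
  (2,5): δ = 12.38°  ✓
  (3,4): δ = 124.42°  ·
  (3,5): δ = 91.31°  ·
  (4,5): δ = 146.89°  ·
antipodal pairs: 6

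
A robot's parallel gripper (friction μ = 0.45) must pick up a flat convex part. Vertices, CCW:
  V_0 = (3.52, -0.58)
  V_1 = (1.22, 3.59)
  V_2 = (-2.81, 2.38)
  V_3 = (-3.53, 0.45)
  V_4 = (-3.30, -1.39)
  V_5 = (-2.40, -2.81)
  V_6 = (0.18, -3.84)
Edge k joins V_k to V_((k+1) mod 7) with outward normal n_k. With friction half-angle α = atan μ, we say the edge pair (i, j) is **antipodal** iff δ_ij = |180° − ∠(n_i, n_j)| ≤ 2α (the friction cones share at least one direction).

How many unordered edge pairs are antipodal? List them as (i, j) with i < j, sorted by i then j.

count = 6; pairs: (0,3), (0,4), (0,5), (1,5), (1,6), (2,6)

α = atan 0.45 = 24.23°;  2α = 48.46°
n_0 = (+0.8756, +0.4830)
n_1 = (-0.2876, +0.9578)
n_2 = (-0.9369, +0.3495)
n_3 = (-0.9923, -0.1240)
n_4 = (-0.8446, -0.5353)
n_5 = (-0.3708, -0.9287)
n_6 = (+0.6985, -0.7156)
  (0,1): δ = 102.17°  ·
  (0,2): δ = 49.34°  ·
  (0,3): δ = 21.75°  ✓
  (0,4): δ = 3.49°  ✓
  (0,5): δ = 39.36°  ✓
  (0,6): δ = 105.43°  ·
  (1,2): δ = 127.17°  ·
  (1,3): δ = 99.59°  ·
  (1,4): δ = 74.35°  ·
  (1,5): δ = 38.48°  ✓
  (1,6): δ = 27.59°  ✓
  (2,3): δ = 152.42°  ·
  (2,4): δ = 127.17°  ·
  (2,5): δ = 91.30°  ·
  (2,6): δ = 25.24°  ✓
  (3,4): δ = 154.76°  ·
  (3,5): δ = 118.89°  ·
  (3,6): δ = 52.82°  ·
  (4,5): δ = 144.13°  ·
  (4,6): δ = 78.06°  ·
  (5,6): δ = 113.93°  ·
antipodal pairs: 6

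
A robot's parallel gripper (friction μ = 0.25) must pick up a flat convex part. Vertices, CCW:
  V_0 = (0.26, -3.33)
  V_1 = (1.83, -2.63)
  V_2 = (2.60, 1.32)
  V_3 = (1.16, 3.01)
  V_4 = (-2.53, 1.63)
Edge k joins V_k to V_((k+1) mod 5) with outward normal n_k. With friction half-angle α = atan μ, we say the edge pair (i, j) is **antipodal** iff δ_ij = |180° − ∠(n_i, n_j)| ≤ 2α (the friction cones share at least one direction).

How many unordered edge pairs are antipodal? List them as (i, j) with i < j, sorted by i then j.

count = 2; pairs: (0,3), (2,4)

α = atan 0.25 = 14.04°;  2α = 28.07°
n_0 = (+0.4072, -0.9133)
n_1 = (+0.9815, -0.1913)
n_2 = (+0.7612, +0.6486)
n_3 = (-0.3503, +0.9366)
n_4 = (-0.8716, -0.4903)
  (0,1): δ = 125.06°  ·
  (0,2): δ = 73.60°  ·
  (0,3): δ = 3.53°  ✓
  (0,4): δ = 95.33°  ·
  (1,2): δ = 128.54°  ·
  (1,3): δ = 58.46°  ·
  (1,4): δ = 40.39°  ·
  (2,3): δ = 109.93°  ·
  (2,4): δ = 11.08°  ✓
  (3,4): δ = 81.15°  ·
antipodal pairs: 2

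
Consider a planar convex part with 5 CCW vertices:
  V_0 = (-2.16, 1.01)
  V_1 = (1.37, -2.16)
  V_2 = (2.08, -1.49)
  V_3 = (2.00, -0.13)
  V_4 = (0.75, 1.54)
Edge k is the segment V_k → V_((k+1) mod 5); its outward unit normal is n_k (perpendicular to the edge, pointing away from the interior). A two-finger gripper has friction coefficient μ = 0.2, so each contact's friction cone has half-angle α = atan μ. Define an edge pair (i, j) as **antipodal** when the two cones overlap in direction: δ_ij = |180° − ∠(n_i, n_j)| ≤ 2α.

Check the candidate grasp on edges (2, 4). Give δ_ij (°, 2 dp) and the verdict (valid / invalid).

δ = 83.04°, invalid

α = atan 0.2 = 11.31°;  2α = 22.62°
edge 2: e_2 = (-0.08, +1.36);  n_2 = (+0.9983, +0.0587)
edge 4: e_4 = (-2.91, -0.53);  n_4 = (-0.1792, +0.9838)
∠(n_2, n_4) = 96.96°
δ = |180° − 96.96°| = 83.04°
83.04° > 2α = 22.62°  →  invalid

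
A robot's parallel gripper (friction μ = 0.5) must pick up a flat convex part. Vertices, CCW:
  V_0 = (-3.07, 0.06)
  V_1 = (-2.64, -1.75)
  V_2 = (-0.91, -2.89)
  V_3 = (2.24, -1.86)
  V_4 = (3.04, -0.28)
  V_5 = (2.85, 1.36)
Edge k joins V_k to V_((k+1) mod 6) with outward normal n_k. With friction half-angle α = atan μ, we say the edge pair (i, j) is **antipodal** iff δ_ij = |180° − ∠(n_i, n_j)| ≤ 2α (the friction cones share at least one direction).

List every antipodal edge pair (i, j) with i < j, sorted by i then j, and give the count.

count = 6; pairs: (0,3), (0,4), (1,4), (1,5), (2,5), (3,5)

α = atan 0.5 = 26.57°;  2α = 53.13°
n_0 = (-0.9729, -0.2311)
n_1 = (-0.5502, -0.8350)
n_2 = (+0.3108, -0.9505)
n_3 = (+0.8922, -0.4517)
n_4 = (+0.9934, +0.1151)
n_5 = (-0.2145, +0.9767)
  (0,1): δ = 136.75°  ·
  (0,2): δ = 85.26°  ·
  (0,3): δ = 40.22°  ✓
  (0,4): δ = 6.76°  ✓
  (0,5): δ = 89.02°  ·
  (1,2): δ = 128.51°  ·
  (1,3): δ = 83.47°  ·
  (1,4): δ = 50.01°  ✓
  (1,5): δ = 45.77°  ✓
  (2,3): δ = 134.96°  ·
  (2,4): δ = 101.50°  ·
  (2,5): δ = 5.72°  ✓
  (3,4): δ = 146.54°  ·
  (3,5): δ = 50.76°  ✓
  (4,5): δ = 84.22°  ·
antipodal pairs: 6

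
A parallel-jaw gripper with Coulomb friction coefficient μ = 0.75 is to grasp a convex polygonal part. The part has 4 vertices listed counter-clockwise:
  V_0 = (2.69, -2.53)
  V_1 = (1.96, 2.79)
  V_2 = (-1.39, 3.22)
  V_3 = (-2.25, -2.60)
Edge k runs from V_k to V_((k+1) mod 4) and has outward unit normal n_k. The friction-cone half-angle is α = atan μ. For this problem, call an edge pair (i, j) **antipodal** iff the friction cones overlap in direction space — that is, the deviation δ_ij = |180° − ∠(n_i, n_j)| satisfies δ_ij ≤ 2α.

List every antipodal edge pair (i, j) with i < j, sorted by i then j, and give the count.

count = 2; pairs: (0,2), (1,3)

α = atan 0.75 = 36.87°;  2α = 73.74°
n_0 = (+0.9907, +0.1359)
n_1 = (+0.1273, +0.9919)
n_2 = (-0.9893, +0.1462)
n_3 = (+0.0142, -0.9999)
  (0,1): δ = 105.13°  ·
  (0,2): δ = 16.22°  ✓
  (0,3): δ = 83.00°  ·
  (1,2): δ = 91.09°  ·
  (1,3): δ = 8.13°  ✓
  (2,3): δ = 80.78°  ·
antipodal pairs: 2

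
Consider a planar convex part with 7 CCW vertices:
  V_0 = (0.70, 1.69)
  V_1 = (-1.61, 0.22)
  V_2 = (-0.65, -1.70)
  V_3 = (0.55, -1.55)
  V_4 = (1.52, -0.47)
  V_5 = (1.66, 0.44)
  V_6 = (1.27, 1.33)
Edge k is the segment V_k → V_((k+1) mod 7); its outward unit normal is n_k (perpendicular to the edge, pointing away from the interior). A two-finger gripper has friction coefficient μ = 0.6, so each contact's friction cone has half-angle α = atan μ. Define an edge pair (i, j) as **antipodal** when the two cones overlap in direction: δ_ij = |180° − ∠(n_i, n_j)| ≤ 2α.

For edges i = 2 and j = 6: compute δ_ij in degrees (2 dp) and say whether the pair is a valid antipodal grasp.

α = atan 0.6 = 30.96°;  2α = 61.93°
edge 2: e_2 = (+1.20, +0.15);  n_2 = (+0.1240, -0.9923)
edge 6: e_6 = (-0.57, +0.36);  n_6 = (+0.5340, +0.8455)
∠(n_2, n_6) = 140.60°
δ = |180° − 140.60°| = 39.40°
39.40° ≤ 2α = 61.93°  →  valid

δ = 39.40°, valid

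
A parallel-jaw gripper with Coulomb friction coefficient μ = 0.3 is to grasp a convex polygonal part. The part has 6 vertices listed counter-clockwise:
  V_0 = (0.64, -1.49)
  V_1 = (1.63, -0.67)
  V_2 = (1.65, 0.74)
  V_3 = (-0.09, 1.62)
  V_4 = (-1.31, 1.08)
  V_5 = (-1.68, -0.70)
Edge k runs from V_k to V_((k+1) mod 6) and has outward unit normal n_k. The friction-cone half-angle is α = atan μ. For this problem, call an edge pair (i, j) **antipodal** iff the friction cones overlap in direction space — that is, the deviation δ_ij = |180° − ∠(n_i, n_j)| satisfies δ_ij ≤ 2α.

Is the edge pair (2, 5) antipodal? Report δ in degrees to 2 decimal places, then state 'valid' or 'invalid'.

α = atan 0.3 = 16.70°;  2α = 33.40°
edge 2: e_2 = (-1.74, +0.88);  n_2 = (+0.4513, +0.8924)
edge 5: e_5 = (+2.32, -0.79);  n_5 = (-0.3223, -0.9466)
∠(n_2, n_5) = 171.98°
δ = |180° − 171.98°| = 8.02°
8.02° ≤ 2α = 33.40°  →  valid

δ = 8.02°, valid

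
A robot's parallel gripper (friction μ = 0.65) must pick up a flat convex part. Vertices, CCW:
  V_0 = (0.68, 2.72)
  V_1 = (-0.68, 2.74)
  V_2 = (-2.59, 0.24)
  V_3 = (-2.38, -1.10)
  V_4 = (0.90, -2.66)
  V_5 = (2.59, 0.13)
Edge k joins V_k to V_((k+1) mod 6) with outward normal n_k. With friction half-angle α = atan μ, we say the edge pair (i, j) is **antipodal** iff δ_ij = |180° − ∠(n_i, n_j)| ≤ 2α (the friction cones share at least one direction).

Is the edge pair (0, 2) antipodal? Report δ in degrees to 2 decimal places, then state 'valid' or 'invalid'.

α = atan 0.65 = 33.02°;  2α = 66.05°
edge 0: e_0 = (-1.36, +0.02);  n_0 = (+0.0147, +0.9999)
edge 2: e_2 = (+0.21, -1.34);  n_2 = (-0.9879, -0.1548)
∠(n_0, n_2) = 99.75°
δ = |180° − 99.75°| = 80.25°
80.25° > 2α = 66.05°  →  invalid

δ = 80.25°, invalid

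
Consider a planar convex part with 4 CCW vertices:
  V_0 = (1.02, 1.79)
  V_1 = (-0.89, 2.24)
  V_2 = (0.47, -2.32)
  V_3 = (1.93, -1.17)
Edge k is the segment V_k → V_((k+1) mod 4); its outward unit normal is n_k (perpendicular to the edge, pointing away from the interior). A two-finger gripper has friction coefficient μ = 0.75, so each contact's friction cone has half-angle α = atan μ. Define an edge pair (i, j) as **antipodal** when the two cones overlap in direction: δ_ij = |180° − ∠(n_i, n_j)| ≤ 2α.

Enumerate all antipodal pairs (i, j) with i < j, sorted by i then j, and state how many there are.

α = atan 0.75 = 36.87°;  2α = 73.74°
n_0 = (+0.2293, +0.9734)
n_1 = (-0.9583, -0.2858)
n_2 = (+0.6188, -0.7856)
n_3 = (+0.9558, +0.2939)
  (0,1): δ = 60.14°  ✓
  (0,2): δ = 51.48°  ✓
  (0,3): δ = 120.35°  ·
  (1,2): δ = 68.38°  ✓
  (1,3): δ = 0.48°  ✓
  (2,3): δ = 111.14°  ·
antipodal pairs: 4

count = 4; pairs: (0,1), (0,2), (1,2), (1,3)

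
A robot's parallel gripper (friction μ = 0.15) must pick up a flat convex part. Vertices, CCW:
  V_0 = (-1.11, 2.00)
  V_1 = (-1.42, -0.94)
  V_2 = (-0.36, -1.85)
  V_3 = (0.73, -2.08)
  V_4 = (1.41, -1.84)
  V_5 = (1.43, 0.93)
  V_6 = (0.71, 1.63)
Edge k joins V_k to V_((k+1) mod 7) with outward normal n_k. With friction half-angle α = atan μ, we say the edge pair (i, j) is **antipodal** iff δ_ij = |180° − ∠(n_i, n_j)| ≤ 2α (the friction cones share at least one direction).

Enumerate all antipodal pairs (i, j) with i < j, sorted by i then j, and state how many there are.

α = atan 0.15 = 8.53°;  2α = 17.06°
n_0 = (-0.9945, +0.1049)
n_1 = (-0.6514, -0.7588)
n_2 = (-0.2065, -0.9785)
n_3 = (+0.3328, -0.9430)
n_4 = (+1.0000, -0.0072)
n_5 = (+0.6971, +0.7170)
n_6 = (+0.1992, +0.9800)
  (0,1): δ = 124.63°  ·
  (0,2): δ = 95.90°  ·
  (0,3): δ = 64.54°  ·
  (0,4): δ = 5.61°  ✓
  (0,5): δ = 51.83°  ·
  (0,6): δ = 84.53°  ·
  (1,2): δ = 151.27°  ·
  (1,3): δ = 119.91°  ·
  (1,4): δ = 49.77°  ·
  (1,5): δ = 3.55°  ✓
  (1,6): δ = 29.15°  ·
  (2,3): δ = 148.64°  ·
  (2,4): δ = 78.50°  ·
  (2,5): δ = 32.28°  ·
  (2,6): δ = 0.42°  ✓
  (3,4): δ = 109.85°  ·
  (3,5): δ = 63.63°  ·
  (3,6): δ = 30.93°  ·
  (4,5): δ = 133.78°  ·
  (4,6): δ = 101.08°  ·
  (5,6): δ = 147.30°  ·
antipodal pairs: 3

count = 3; pairs: (0,4), (1,5), (2,6)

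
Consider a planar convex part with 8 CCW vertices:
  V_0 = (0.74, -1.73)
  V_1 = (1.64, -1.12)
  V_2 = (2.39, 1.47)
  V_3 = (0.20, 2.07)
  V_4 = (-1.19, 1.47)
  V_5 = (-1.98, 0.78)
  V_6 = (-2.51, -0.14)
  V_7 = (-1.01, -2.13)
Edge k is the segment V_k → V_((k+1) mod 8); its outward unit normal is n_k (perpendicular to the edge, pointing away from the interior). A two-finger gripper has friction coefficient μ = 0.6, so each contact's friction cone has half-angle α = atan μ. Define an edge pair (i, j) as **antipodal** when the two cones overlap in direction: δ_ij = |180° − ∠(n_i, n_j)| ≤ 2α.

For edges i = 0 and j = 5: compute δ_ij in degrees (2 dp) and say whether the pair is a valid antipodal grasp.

δ = 25.93°, valid

α = atan 0.6 = 30.96°;  2α = 61.93°
edge 0: e_0 = (+0.90, +0.61);  n_0 = (+0.5611, -0.8278)
edge 5: e_5 = (-0.53, -0.92);  n_5 = (-0.8665, +0.4992)
∠(n_0, n_5) = 154.07°
δ = |180° − 154.07°| = 25.93°
25.93° ≤ 2α = 61.93°  →  valid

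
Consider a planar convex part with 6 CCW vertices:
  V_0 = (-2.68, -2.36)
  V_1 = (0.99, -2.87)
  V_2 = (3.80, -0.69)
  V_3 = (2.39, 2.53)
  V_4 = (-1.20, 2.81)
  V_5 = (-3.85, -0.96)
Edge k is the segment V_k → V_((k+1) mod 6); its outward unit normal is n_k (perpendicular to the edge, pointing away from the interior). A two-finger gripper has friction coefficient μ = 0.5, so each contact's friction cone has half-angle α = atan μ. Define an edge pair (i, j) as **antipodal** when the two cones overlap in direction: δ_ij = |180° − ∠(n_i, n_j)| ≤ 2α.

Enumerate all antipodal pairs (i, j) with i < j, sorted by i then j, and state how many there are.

α = atan 0.5 = 26.57°;  2α = 53.13°
n_0 = (-0.1376, -0.9905)
n_1 = (+0.6130, -0.7901)
n_2 = (+0.9160, +0.4011)
n_3 = (+0.0778, +0.9970)
n_4 = (-0.8181, +0.5751)
n_5 = (-0.7673, -0.6413)
  (0,1): δ = 134.28°  ·
  (0,2): δ = 58.44°  ·
  (0,3): δ = 3.45°  ✓
  (0,4): δ = 62.81°  ·
  (0,5): δ = 137.80°  ·
  (1,2): δ = 104.16°  ·
  (1,3): δ = 42.26°  ✓
  (1,4): δ = 17.09°  ✓
  (1,5): δ = 92.08°  ·
  (2,3): δ = 118.11°  ·
  (2,4): δ = 58.75°  ·
  (2,5): δ = 16.24°  ✓
  (3,4): δ = 120.64°  ·
  (3,5): δ = 45.65°  ✓
  (4,5): δ = 105.01°  ·
antipodal pairs: 5

count = 5; pairs: (0,3), (1,3), (1,4), (2,5), (3,5)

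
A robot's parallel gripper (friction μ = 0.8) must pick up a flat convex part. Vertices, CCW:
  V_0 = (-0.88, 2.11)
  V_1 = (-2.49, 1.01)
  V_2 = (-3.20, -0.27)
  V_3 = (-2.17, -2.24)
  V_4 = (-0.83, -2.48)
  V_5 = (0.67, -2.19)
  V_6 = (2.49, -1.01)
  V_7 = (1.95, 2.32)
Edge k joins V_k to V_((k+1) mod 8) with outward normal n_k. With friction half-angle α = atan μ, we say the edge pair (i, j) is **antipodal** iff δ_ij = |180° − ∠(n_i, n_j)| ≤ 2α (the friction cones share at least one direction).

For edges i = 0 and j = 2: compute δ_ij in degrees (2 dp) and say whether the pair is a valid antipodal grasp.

α = atan 0.8 = 38.66°;  2α = 77.32°
edge 0: e_0 = (-1.61, -1.10);  n_0 = (-0.5641, +0.8257)
edge 2: e_2 = (+1.03, -1.97);  n_2 = (-0.8862, -0.4633)
∠(n_0, n_2) = 83.26°
δ = |180° − 83.26°| = 96.74°
96.74° > 2α = 77.32°  →  invalid

δ = 96.74°, invalid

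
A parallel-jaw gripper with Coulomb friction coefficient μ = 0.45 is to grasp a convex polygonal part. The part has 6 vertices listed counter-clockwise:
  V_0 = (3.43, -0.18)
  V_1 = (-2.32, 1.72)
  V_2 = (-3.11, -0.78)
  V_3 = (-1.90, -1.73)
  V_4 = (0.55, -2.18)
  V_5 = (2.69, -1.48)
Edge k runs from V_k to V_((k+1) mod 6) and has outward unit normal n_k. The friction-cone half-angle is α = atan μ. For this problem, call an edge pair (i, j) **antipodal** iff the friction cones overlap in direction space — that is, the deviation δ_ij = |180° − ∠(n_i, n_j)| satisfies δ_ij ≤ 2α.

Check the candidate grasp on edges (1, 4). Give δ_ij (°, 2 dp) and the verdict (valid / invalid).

α = atan 0.45 = 24.23°;  2α = 48.46°
edge 1: e_1 = (-0.79, -2.50);  n_1 = (-0.9535, +0.3013)
edge 4: e_4 = (+2.14, +0.70);  n_4 = (+0.3109, -0.9504)
∠(n_1, n_4) = 125.65°
δ = |180° − 125.65°| = 54.35°
54.35° > 2α = 48.46°  →  invalid

δ = 54.35°, invalid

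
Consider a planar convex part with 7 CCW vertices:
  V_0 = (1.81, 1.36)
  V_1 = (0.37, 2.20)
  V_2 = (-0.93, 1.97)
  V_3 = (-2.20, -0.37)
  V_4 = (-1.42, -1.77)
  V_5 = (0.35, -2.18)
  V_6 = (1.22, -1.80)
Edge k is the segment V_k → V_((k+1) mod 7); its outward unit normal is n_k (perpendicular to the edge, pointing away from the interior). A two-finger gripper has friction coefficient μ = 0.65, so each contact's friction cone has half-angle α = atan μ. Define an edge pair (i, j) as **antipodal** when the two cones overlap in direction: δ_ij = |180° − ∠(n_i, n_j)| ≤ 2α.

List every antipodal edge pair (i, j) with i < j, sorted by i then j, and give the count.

count = 8; pairs: (0,3), (0,4), (0,5), (1,4), (1,5), (2,5), (2,6), (3,6)

α = atan 0.65 = 33.02°;  2α = 66.05°
n_0 = (+0.5039, +0.8638)
n_1 = (-0.1742, +0.9847)
n_2 = (-0.8789, +0.4770)
n_3 = (-0.8736, -0.4867)
n_4 = (-0.2257, -0.9742)
n_5 = (+0.4003, -0.9164)
n_6 = (+0.9830, -0.1835)
  (0,1): δ = 139.71°  ·
  (0,2): δ = 88.23°  ·
  (0,3): δ = 30.62°  ✓
  (0,4): δ = 17.21°  ✓
  (0,5): δ = 53.85°  ✓
  (0,6): δ = 109.68°  ·
  (1,2): δ = 128.52°  ·
  (1,3): δ = 70.91°  ·
  (1,4): δ = 23.08°  ✓
  (1,5): δ = 13.56°  ✓
  (1,6): δ = 69.39°  ·
  (2,3): δ = 122.39°  ·
  (2,4): δ = 74.55°  ·
  (2,5): δ = 37.91°  ✓
  (2,6): δ = 17.91°  ✓
  (3,4): δ = 132.17°  ·
  (3,5): δ = 95.53°  ·
  (3,6): δ = 39.70°  ✓
  (4,5): δ = 143.36°  ·
  (4,6): δ = 87.53°  ·
  (5,6): δ = 124.17°  ·
antipodal pairs: 8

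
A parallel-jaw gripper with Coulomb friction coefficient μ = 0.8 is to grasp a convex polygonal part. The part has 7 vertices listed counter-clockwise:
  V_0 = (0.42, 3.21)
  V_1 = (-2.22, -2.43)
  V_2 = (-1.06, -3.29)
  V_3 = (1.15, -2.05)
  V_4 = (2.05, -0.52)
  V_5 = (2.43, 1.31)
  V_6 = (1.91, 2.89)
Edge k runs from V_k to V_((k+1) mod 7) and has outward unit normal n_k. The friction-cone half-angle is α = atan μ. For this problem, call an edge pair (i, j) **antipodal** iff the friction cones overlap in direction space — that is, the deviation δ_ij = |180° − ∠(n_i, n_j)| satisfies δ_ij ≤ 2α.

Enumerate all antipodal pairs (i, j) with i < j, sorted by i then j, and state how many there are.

count = 9; pairs: (0,2), (0,3), (0,4), (0,5), (1,4), (1,5), (1,6), (2,6), (3,6)

α = atan 0.8 = 38.66°;  2α = 77.32°
n_0 = (-0.9057, +0.4239)
n_1 = (-0.5956, -0.8033)
n_2 = (+0.4893, -0.8721)
n_3 = (+0.8619, -0.5070)
n_4 = (+0.9791, -0.2033)
n_5 = (+0.9499, +0.3126)
n_6 = (+0.2100, +0.9777)
  (0,1): δ = 101.47°  ·
  (0,2): δ = 35.62°  ✓
  (0,3): δ = 5.38°  ✓
  (0,4): δ = 13.35°  ✓
  (0,5): δ = 43.30°  ✓
  (0,6): δ = 102.96°  ·
  (1,2): δ = 114.15°  ·
  (1,3): δ = 83.91°  ·
  (1,4): δ = 65.18°  ✓
  (1,5): δ = 35.23°  ✓
  (1,6): δ = 24.43°  ✓
  (2,3): δ = 149.76°  ·
  (2,4): δ = 131.03°  ·
  (2,5): δ = 101.08°  ·
  (2,6): δ = 41.42°  ✓
  (3,4): δ = 161.27°  ·
  (3,5): δ = 131.32°  ·
  (3,6): δ = 71.66°  ✓
  (4,5): δ = 150.05°  ·
  (4,6): δ = 90.39°  ·
  (5,6): δ = 120.34°  ·
antipodal pairs: 9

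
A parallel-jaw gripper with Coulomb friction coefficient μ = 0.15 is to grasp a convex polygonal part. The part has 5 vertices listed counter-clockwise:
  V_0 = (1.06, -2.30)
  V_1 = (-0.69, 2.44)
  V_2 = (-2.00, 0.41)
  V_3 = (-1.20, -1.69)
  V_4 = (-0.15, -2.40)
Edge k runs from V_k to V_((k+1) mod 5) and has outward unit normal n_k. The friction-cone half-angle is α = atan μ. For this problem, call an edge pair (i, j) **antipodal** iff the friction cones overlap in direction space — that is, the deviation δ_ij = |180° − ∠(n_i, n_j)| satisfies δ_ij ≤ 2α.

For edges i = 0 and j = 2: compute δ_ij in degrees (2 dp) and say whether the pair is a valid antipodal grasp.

α = atan 0.15 = 8.53°;  2α = 17.06°
edge 0: e_0 = (-1.75, +4.74);  n_0 = (+0.9381, +0.3463)
edge 2: e_2 = (+0.80, -2.10);  n_2 = (-0.9345, -0.3560)
∠(n_0, n_2) = 179.41°
δ = |180° − 179.41°| = 0.59°
0.59° ≤ 2α = 17.06°  →  valid

δ = 0.59°, valid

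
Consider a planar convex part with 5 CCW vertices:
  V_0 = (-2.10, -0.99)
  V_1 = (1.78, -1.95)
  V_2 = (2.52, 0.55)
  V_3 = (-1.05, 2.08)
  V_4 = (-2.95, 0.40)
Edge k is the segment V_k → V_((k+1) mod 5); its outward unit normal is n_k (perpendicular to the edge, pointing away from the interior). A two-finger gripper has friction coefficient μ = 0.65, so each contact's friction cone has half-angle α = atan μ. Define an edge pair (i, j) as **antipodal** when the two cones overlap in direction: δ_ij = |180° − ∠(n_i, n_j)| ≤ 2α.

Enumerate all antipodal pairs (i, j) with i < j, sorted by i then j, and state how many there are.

count = 5; pairs: (0,2), (0,3), (1,3), (1,4), (2,4)

α = atan 0.65 = 33.02°;  2α = 66.05°
n_0 = (-0.2402, -0.9707)
n_1 = (+0.9589, -0.2838)
n_2 = (+0.3939, +0.9191)
n_3 = (-0.6624, +0.7491)
n_4 = (-0.8531, -0.5217)
  (0,1): δ = 92.59°  ·
  (0,2): δ = 9.30°  ✓
  (0,3): δ = 55.38°  ✓
  (0,4): δ = 135.34°  ·
  (1,2): δ = 96.71°  ·
  (1,3): δ = 32.03°  ✓
  (1,4): δ = 47.93°  ✓
  (2,3): δ = 115.32°  ·
  (2,4): δ = 35.36°  ✓
  (3,4): δ = 100.04°  ·
antipodal pairs: 5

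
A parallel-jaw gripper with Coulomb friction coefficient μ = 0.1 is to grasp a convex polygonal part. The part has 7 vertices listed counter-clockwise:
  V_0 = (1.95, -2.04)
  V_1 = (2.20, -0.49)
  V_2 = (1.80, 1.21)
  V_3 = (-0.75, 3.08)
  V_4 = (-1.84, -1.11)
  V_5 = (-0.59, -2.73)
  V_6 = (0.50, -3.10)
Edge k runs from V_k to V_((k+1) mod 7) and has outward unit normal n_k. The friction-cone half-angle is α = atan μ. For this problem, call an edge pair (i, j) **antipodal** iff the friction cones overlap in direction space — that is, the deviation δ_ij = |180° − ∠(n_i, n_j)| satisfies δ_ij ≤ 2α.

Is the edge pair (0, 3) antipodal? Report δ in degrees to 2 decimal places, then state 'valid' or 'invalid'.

δ = 5.42°, valid

α = atan 0.1 = 5.71°;  2α = 11.42°
edge 0: e_0 = (+0.25, +1.55);  n_0 = (+0.9872, -0.1592)
edge 3: e_3 = (-1.09, -4.19);  n_3 = (-0.9678, +0.2518)
∠(n_0, n_3) = 174.58°
δ = |180° − 174.58°| = 5.42°
5.42° ≤ 2α = 11.42°  →  valid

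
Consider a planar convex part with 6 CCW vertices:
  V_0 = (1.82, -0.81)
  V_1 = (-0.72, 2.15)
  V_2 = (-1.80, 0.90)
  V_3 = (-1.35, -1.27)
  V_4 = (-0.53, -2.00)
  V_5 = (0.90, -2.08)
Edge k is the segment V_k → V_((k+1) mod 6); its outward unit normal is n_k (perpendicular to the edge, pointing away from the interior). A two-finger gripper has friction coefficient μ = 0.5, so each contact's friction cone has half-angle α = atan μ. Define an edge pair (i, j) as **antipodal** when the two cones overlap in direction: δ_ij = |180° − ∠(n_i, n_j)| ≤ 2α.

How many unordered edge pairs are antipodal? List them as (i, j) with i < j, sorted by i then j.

α = atan 0.5 = 26.57°;  2α = 53.13°
n_0 = (+0.7589, +0.6512)
n_1 = (-0.7567, +0.6538)
n_2 = (-0.9792, -0.2031)
n_3 = (-0.6649, -0.7469)
n_4 = (-0.0559, -0.9984)
n_5 = (+0.8098, -0.5867)
  (0,1): δ = 81.46°  ·
  (0,2): δ = 28.92°  ✓
  (0,3): δ = 7.69°  ✓
  (0,4): δ = 46.16°  ✓
  (0,5): δ = 103.45°  ·
  (1,2): δ = 127.46°  ·
  (1,3): δ = 90.85°  ·
  (1,4): δ = 52.38°  ✓
  (1,5): δ = 4.91°  ✓
  (2,3): δ = 143.39°  ·
  (2,4): δ = 104.92°  ·
  (2,5): δ = 47.64°  ✓
  (3,4): δ = 141.53°  ·
  (3,5): δ = 84.24°  ·
  (4,5): δ = 122.72°  ·
antipodal pairs: 6

count = 6; pairs: (0,2), (0,3), (0,4), (1,4), (1,5), (2,5)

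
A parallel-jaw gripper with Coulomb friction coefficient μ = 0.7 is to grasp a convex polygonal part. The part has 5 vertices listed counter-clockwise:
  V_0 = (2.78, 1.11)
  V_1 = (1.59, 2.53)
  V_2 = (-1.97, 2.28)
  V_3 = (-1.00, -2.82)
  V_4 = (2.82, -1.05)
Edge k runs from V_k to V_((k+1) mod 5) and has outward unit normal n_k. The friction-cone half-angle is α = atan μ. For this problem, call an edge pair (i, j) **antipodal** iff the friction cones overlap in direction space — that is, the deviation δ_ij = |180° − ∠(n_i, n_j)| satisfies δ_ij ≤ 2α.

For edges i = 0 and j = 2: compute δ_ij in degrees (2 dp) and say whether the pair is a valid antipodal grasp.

α = atan 0.7 = 34.99°;  2α = 69.98°
edge 0: e_0 = (-1.19, +1.42);  n_0 = (+0.7664, +0.6423)
edge 2: e_2 = (+0.97, -5.10);  n_2 = (-0.9824, -0.1868)
∠(n_0, n_2) = 150.80°
δ = |180° − 150.80°| = 29.20°
29.20° ≤ 2α = 69.98°  →  valid

δ = 29.20°, valid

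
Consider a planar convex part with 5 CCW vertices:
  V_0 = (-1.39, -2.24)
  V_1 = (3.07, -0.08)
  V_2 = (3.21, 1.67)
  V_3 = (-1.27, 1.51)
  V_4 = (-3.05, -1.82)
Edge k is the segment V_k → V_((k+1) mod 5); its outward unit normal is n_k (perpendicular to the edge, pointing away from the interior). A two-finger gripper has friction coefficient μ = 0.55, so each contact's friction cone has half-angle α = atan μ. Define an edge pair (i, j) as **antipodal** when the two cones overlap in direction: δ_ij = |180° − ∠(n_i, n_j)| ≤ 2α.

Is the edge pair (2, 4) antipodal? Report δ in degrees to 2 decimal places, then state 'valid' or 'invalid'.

α = atan 0.55 = 28.81°;  2α = 57.62°
edge 2: e_2 = (-4.48, -0.16);  n_2 = (-0.0357, +0.9994)
edge 4: e_4 = (+1.66, -0.42);  n_4 = (-0.2453, -0.9695)
∠(n_2, n_4) = 163.76°
δ = |180° − 163.76°| = 16.24°
16.24° ≤ 2α = 57.62°  →  valid

δ = 16.24°, valid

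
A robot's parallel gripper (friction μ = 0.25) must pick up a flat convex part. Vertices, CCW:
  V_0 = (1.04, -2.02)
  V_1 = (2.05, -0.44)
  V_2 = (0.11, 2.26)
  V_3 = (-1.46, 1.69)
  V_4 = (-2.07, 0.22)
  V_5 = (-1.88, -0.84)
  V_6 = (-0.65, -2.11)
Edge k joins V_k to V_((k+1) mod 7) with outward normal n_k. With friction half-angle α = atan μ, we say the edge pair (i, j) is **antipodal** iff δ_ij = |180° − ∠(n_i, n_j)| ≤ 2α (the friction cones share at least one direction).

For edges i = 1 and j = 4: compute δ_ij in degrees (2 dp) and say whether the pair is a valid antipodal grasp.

α = atan 0.25 = 14.04°;  2α = 28.07°
edge 1: e_1 = (-1.94, +2.70);  n_1 = (+0.8121, +0.5835)
edge 4: e_4 = (+0.19, -1.06);  n_4 = (-0.9843, -0.1764)
∠(n_1, n_4) = 154.46°
δ = |180° − 154.46°| = 25.54°
25.54° ≤ 2α = 28.07°  →  valid

δ = 25.54°, valid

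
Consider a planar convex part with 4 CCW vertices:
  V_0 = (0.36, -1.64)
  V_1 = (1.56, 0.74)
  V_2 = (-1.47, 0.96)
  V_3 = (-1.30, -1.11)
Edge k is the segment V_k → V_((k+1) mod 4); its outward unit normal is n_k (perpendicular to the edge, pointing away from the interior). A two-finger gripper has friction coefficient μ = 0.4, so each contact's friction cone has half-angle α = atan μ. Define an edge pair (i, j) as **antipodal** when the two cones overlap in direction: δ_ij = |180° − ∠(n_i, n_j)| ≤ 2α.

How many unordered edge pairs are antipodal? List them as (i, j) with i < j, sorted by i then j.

count = 2; pairs: (0,2), (1,3)

α = atan 0.4 = 21.80°;  2α = 43.60°
n_0 = (+0.8929, -0.4502)
n_1 = (+0.0724, +0.9974)
n_2 = (-0.9966, -0.0819)
n_3 = (-0.3042, -0.9526)
  (0,1): δ = 67.40°  ·
  (0,2): δ = 31.45°  ✓
  (0,3): δ = 99.05°  ·
  (1,2): δ = 81.15°  ·
  (1,3): δ = 13.55°  ✓
  (2,3): δ = 112.40°  ·
antipodal pairs: 2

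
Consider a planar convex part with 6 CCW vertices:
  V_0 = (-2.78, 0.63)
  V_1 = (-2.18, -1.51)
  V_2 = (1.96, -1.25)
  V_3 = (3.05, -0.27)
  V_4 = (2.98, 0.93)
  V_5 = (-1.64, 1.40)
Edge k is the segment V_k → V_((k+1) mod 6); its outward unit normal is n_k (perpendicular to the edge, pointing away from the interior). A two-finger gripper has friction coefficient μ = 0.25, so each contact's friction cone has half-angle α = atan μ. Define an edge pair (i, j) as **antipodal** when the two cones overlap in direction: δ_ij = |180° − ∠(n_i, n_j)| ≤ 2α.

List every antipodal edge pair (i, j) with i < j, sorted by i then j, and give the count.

count = 3; pairs: (0,3), (1,4), (2,5)

α = atan 0.25 = 14.04°;  2α = 28.07°
n_0 = (-0.9629, -0.2700)
n_1 = (+0.0627, -0.9980)
n_2 = (+0.6686, -0.7436)
n_3 = (+0.9983, +0.0582)
n_4 = (+0.1012, +0.9949)
n_5 = (-0.5597, +0.8287)
  (0,1): δ = 102.07°  ·
  (0,2): δ = 63.70°  ·
  (0,3): δ = 12.32°  ✓
  (0,4): δ = 68.53°  ·
  (0,5): δ = 108.37°  ·
  (1,2): δ = 141.64°  ·
  (1,3): δ = 90.26°  ·
  (1,4): δ = 9.40°  ✓
  (1,5): δ = 30.44°  ·
  (2,3): δ = 128.62°  ·
  (2,4): δ = 47.77°  ·
  (2,5): δ = 7.92°  ✓
  (3,4): δ = 99.15°  ·
  (3,5): δ = 59.30°  ·
  (4,5): δ = 140.15°  ·
antipodal pairs: 3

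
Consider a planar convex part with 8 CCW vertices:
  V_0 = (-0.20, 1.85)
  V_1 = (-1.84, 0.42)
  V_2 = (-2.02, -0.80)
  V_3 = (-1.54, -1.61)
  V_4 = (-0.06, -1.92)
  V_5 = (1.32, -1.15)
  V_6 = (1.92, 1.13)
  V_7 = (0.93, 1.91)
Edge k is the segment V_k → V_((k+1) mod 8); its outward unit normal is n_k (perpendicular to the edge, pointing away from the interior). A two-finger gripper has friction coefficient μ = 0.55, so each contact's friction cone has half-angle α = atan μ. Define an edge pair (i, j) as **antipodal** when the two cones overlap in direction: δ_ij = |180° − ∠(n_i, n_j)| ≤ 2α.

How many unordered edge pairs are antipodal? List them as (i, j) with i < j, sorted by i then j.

count = 10; pairs: (0,3), (0,4), (0,5), (1,4), (1,5), (2,5), (2,6), (3,6), (3,7), (4,7)

α = atan 0.55 = 28.81°;  2α = 57.62°
n_0 = (-0.6572, +0.7537)
n_1 = (-0.9893, +0.1460)
n_2 = (-0.8603, -0.5098)
n_3 = (-0.2050, -0.9788)
n_4 = (+0.4873, -0.8733)
n_5 = (+0.9671, -0.2545)
n_6 = (+0.6189, +0.7855)
n_7 = (-0.0530, +0.9986)
  (0,1): δ = 139.48°  ·
  (0,2): δ = 100.44°  ·
  (0,3): δ = 52.92°  ✓
  (0,4): δ = 11.93°  ✓
  (0,5): δ = 34.17°  ✓
  (0,6): δ = 100.68°  ·
  (0,7): δ = 141.95°  ·
  (1,2): δ = 140.96°  ·
  (1,3): δ = 93.44°  ·
  (1,4): δ = 52.45°  ✓
  (1,5): δ = 6.35°  ✓
  (1,6): δ = 60.16°  ·
  (1,7): δ = 101.43°  ·
  (2,3): δ = 132.48°  ·
  (2,4): δ = 91.49°  ·
  (2,5): δ = 45.39°  ✓
  (2,6): δ = 21.12°  ✓
  (2,7): δ = 62.39°  ·
  (3,4): δ = 139.01°  ·
  (3,5): δ = 92.91°  ·
  (3,6): δ = 26.40°  ✓
  (3,7): δ = 14.87°  ✓
  (4,5): δ = 133.90°  ·
  (4,6): δ = 67.39°  ·
  (4,7): δ = 26.12°  ✓
  (5,6): δ = 113.49°  ·
  (5,7): δ = 72.22°  ·
  (6,7): δ = 138.73°  ·
antipodal pairs: 10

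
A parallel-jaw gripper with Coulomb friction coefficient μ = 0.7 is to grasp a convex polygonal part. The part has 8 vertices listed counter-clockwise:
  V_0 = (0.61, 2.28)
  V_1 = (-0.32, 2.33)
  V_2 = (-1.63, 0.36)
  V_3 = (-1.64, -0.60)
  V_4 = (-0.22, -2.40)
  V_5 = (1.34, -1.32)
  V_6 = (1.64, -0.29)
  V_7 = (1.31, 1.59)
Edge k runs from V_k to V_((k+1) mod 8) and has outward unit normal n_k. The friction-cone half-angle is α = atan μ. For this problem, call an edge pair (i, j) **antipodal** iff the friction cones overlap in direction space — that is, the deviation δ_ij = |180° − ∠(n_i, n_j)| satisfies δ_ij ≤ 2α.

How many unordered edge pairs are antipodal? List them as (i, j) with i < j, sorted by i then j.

α = atan 0.7 = 34.99°;  2α = 69.98°
n_0 = (+0.0537, +0.9986)
n_1 = (-0.8327, +0.5537)
n_2 = (-0.9999, +0.0104)
n_3 = (-0.7851, -0.6194)
n_4 = (+0.5692, -0.8222)
n_5 = (+0.9601, -0.2796)
n_6 = (+0.9849, +0.1729)
n_7 = (+0.7020, +0.7122)
  (0,1): δ = 120.55°  ·
  (0,2): δ = 87.52°  ·
  (0,3): δ = 48.65°  ✓
  (0,4): δ = 37.77°  ✓
  (0,5): δ = 76.84°  ·
  (0,6): δ = 103.03°  ·
  (0,7): δ = 138.49°  ·
  (1,2): δ = 146.97°  ·
  (1,3): δ = 108.11°  ·
  (1,4): δ = 21.68°  ✓
  (1,5): δ = 17.38°  ✓
  (1,6): δ = 43.58°  ✓
  (1,7): δ = 79.04°  ·
  (2,3): δ = 141.13°  ·
  (2,4): δ = 54.71°  ✓
  (2,5): δ = 15.64°  ✓
  (2,6): δ = 10.55°  ✓
  (2,7): δ = 46.01°  ✓
  (3,4): δ = 93.57°  ·
  (3,5): δ = 54.51°  ✓
  (3,6): δ = 28.31°  ✓
  (3,7): δ = 7.14°  ✓
  (4,5): δ = 140.93°  ·
  (4,6): δ = 114.74°  ·
  (4,7): δ = 79.28°  ·
  (5,6): δ = 153.81°  ·
  (5,7): δ = 118.35°  ·
  (6,7): δ = 144.54°  ·
antipodal pairs: 12

count = 12; pairs: (0,3), (0,4), (1,4), (1,5), (1,6), (2,4), (2,5), (2,6), (2,7), (3,5), (3,6), (3,7)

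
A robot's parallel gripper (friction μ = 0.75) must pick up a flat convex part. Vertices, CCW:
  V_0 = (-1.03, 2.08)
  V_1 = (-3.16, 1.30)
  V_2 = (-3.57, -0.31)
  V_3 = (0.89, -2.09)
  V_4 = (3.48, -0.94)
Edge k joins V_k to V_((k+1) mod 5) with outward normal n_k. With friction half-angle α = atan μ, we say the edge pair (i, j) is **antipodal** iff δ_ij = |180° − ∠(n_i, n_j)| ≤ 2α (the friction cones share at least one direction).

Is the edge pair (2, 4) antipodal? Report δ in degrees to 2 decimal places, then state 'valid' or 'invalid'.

α = atan 0.75 = 36.87°;  2α = 73.74°
edge 2: e_2 = (+4.46, -1.78);  n_2 = (-0.3707, -0.9288)
edge 4: e_4 = (-4.51, +3.02);  n_4 = (+0.5564, +0.8309)
∠(n_2, n_4) = 167.95°
δ = |180° − 167.95°| = 12.05°
12.05° ≤ 2α = 73.74°  →  valid

δ = 12.05°, valid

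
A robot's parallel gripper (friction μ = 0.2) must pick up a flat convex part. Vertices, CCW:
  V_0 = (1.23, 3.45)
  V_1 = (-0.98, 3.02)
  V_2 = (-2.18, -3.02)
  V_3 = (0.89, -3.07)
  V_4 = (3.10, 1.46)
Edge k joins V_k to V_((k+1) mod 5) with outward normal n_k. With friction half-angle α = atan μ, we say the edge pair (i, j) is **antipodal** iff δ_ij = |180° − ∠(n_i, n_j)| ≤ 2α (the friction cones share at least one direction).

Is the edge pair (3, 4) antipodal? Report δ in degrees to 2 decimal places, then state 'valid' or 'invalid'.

δ = 110.77°, invalid

α = atan 0.2 = 11.31°;  2α = 22.62°
edge 3: e_3 = (+2.21, +4.53);  n_3 = (+0.8987, -0.4385)
edge 4: e_4 = (-1.87, +1.99);  n_4 = (+0.7287, +0.6848)
∠(n_3, n_4) = 69.23°
δ = |180° − 69.23°| = 110.77°
110.77° > 2α = 22.62°  →  invalid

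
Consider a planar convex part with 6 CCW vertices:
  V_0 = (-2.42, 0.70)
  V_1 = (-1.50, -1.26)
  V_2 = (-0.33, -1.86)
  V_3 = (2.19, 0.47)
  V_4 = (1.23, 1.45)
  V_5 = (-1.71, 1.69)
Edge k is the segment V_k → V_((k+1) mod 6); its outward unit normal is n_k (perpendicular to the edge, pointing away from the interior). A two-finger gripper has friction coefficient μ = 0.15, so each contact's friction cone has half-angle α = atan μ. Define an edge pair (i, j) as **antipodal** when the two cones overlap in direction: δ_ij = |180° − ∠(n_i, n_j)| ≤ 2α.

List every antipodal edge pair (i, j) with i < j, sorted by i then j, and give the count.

count = 1; pairs: (2,5)

α = atan 0.15 = 8.53°;  2α = 17.06°
n_0 = (-0.9052, -0.4249)
n_1 = (-0.4563, -0.8898)
n_2 = (+0.6789, -0.7342)
n_3 = (+0.7144, +0.6998)
n_4 = (+0.0814, +0.9967)
n_5 = (-0.8126, +0.5828)
  (0,1): δ = 142.29°  ·
  (0,2): δ = 72.39°  ·
  (0,3): δ = 19.26°  ·
  (0,4): δ = 60.19°  ·
  (0,5): δ = 119.21°  ·
  (1,2): δ = 110.09°  ·
  (1,3): δ = 18.44°  ·
  (1,4): δ = 22.48°  ·
  (1,5): δ = 81.50°  ·
  (2,3): δ = 88.35°  ·
  (2,4): δ = 47.42°  ·
  (2,5): δ = 11.60°  ✓
  (3,4): δ = 139.08°  ·
  (3,5): δ = 80.06°  ·
  (4,5): δ = 120.98°  ·
antipodal pairs: 1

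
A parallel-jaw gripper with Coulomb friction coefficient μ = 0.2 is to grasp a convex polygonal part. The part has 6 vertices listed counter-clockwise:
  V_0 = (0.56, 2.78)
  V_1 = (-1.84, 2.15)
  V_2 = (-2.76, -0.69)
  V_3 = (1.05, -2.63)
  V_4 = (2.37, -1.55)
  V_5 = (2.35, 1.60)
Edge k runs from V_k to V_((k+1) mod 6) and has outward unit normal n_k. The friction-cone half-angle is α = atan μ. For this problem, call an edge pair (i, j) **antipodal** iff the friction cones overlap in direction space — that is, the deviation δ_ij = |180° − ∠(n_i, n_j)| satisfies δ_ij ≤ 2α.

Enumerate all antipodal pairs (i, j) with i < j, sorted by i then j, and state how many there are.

α = atan 0.2 = 11.31°;  2α = 22.62°
n_0 = (-0.2539, +0.9672)
n_1 = (-0.9513, +0.3082)
n_2 = (-0.4538, -0.8911)
n_3 = (+0.6332, -0.7740)
n_4 = (+1.0000, +0.0063)
n_5 = (+0.5504, +0.8349)
  (0,1): δ = 122.66°  ·
  (0,2): δ = 41.69°  ·
  (0,3): δ = 24.58°  ·
  (0,4): δ = 75.66°  ·
  (0,5): δ = 131.90°  ·
  (1,2): δ = 99.04°  ·
  (1,3): δ = 32.76°  ·
  (1,4): δ = 18.31°  ✓
  (1,5): δ = 74.56°  ·
  (2,3): δ = 113.73°  ·
  (2,4): δ = 62.65°  ·
  (2,5): δ = 6.41°  ✓
  (3,4): δ = 128.93°  ·
  (3,5): δ = 72.68°  ·
  (4,5): δ = 123.76°  ·
antipodal pairs: 2

count = 2; pairs: (1,4), (2,5)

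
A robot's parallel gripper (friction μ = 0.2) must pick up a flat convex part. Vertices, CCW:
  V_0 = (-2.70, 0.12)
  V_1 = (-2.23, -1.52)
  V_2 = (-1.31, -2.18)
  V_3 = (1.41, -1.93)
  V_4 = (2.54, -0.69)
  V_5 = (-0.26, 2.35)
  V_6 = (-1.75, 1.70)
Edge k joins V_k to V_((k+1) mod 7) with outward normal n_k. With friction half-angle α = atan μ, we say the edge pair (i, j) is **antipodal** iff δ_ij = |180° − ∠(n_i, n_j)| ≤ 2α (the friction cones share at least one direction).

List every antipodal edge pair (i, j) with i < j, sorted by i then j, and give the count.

α = atan 0.2 = 11.31°;  2α = 22.62°
n_0 = (-0.9613, -0.2755)
n_1 = (-0.5829, -0.8125)
n_2 = (+0.0915, -0.9958)
n_3 = (+0.7391, -0.6736)
n_4 = (+0.7355, +0.6775)
n_5 = (-0.3999, +0.9166)
n_6 = (-0.8570, +0.5153)
  (0,1): δ = 141.65°  ·
  (0,2): δ = 100.74°  ·
  (0,3): δ = 58.33°  ·
  (0,4): δ = 26.66°  ·
  (0,5): δ = 97.58°  ·
  (0,6): δ = 132.99°  ·
  (1,2): δ = 139.09°  ·
  (1,3): δ = 96.69°  ·
  (1,4): δ = 11.70°  ✓
  (1,5): δ = 59.22°  ·
  (1,6): δ = 94.64°  ·
  (2,3): δ = 137.59°  ·
  (2,4): δ = 52.60°  ·
  (2,5): δ = 18.32°  ✓
  (2,6): δ = 53.73°  ·
  (3,4): δ = 95.01°  ·
  (3,5): δ = 24.09°  ·
  (3,6): δ = 11.33°  ✓
  (4,5): δ = 109.08°  ·
  (4,6): δ = 73.66°  ·
  (5,6): δ = 144.59°  ·
antipodal pairs: 3

count = 3; pairs: (1,4), (2,5), (3,6)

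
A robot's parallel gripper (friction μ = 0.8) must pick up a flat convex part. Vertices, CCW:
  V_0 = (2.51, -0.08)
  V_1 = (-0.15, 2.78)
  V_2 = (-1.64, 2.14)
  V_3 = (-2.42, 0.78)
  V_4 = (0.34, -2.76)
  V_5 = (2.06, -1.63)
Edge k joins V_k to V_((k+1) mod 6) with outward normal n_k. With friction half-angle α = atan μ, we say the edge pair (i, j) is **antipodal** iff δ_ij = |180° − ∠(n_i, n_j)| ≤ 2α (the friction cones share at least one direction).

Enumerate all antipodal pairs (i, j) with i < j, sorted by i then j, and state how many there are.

α = atan 0.8 = 38.66°;  2α = 77.32°
n_0 = (+0.7322, +0.6810)
n_1 = (-0.3947, +0.9188)
n_2 = (-0.8675, +0.4975)
n_3 = (-0.7886, -0.6149)
n_4 = (+0.5491, -0.8358)
n_5 = (+0.9603, -0.2788)
  (0,1): δ = 109.68°  ·
  (0,2): δ = 72.76°  ✓
  (0,3): δ = 4.98°  ✓
  (0,4): δ = 80.38°  ·
  (0,5): δ = 120.89°  ·
  (1,2): δ = 143.08°  ·
  (1,3): δ = 75.30°  ✓
  (1,4): δ = 10.06°  ✓
  (1,5): δ = 50.57°  ✓
  (2,3): δ = 112.22°  ·
  (2,4): δ = 26.86°  ✓
  (2,5): δ = 13.65°  ✓
  (3,4): δ = 94.64°  ·
  (3,5): δ = 54.13°  ✓
  (4,5): δ = 139.49°  ·
antipodal pairs: 8

count = 8; pairs: (0,2), (0,3), (1,3), (1,4), (1,5), (2,4), (2,5), (3,5)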